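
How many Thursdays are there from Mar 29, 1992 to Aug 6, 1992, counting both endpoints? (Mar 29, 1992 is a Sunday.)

Mar 29, 1992 is a Sunday; the first Thursday on or after it is Apr 2, 1992 (4 days later).
From Apr 2, 1992 to Aug 6, 1992: 28 + 31 + 30 + 31 + 6 = 126 days (rest of Apr, May, Jun, Jul, Aug).
126 ÷ 7 = 18 full weeks with remainder 0, so 18 more Thursdays after the first → 19.

19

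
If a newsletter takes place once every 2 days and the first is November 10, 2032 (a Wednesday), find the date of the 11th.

November 30, 2032

The 11th occurrence is 10 intervals after the first: 10 × 2 = 20 days after November 10, 2032.
20 days later is November 30, 2032.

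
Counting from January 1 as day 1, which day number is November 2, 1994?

Days in months before November: 31 + 28 + 31 + 30 + 31 + 30 + 31 + 31 + 30 + 31 = 304.
Plus 2 days into November → day 306.

306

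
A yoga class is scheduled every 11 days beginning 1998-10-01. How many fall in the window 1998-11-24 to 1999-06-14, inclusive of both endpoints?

19

Occurrences land 11·i days after 1998-10-01 for i = 0, 1, 2, …
1998-11-24 is 54 days after the start; 54 ÷ 11 = 4 remainder 10; since the remainder is 10, round up to i = 5. First occurrence in the window: #6 on 1998-11-25 (5×11 = 55 days in).
1999-06-14 is 256 days after the start; 256 ÷ 11 = 23 remainder 3. Last occurrence in the window: #24 on 1999-06-11.
Occurrences #6 through #24: 19 in total.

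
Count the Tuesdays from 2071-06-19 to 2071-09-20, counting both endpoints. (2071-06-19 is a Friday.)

2071-06-19 is a Friday; the first Tuesday on or after it is 2071-06-23 (4 days later).
From 2071-06-23 to 2071-09-20: 7 + 31 + 31 + 20 = 89 days (rest of June, July, August, September).
89 ÷ 7 = 12 full weeks with remainder 5, so 12 more Tuesdays after the first → 13.

13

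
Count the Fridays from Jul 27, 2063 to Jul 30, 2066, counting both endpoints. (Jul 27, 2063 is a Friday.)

Jul 27, 2063 is a Friday; the first Friday on or after it is Jul 27, 2063.
From Jul 27, 2063 to Jul 30, 2066: 157 + 366 + 365 + 211 = 1099 days (rest of 2063, 2064, 2065, to Jul 30, 2066 in 2066).
1099 ÷ 7 = 157 full weeks with remainder 0, so 157 more Fridays after the first → 158.

158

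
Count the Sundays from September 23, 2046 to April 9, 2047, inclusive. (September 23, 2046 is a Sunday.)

29

September 23, 2046 is a Sunday; the first Sunday on or after it is September 23, 2046.
From September 23, 2046 to April 9, 2047: 7 + 31 + 30 + 31 + 31 + 28 + 31 + 9 = 198 days (rest of September, October, November, December, January, February, March, April).
198 ÷ 7 = 28 full weeks with remainder 2, so 28 more Sundays after the first → 29.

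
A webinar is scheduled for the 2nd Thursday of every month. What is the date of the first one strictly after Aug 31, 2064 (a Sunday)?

Sep 11, 2064

Aug 2064 starts on a Friday; its first Thursday is the 7th, so the 2nd Thursday is the 14th — Aug 14, 2064.
That is not after Aug 31, 2064, so look at Sep 2064.
Sep 2064 starts on a Monday; its first Thursday is the 4th, so the 2nd Thursday is the 11th — Sep 11, 2064.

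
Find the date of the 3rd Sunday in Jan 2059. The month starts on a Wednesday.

Jan 19, 2059

Jan 2059 begins on a Wednesday, so the first Sunday is Jan 5 (4 days later).
The 3rd Sunday is 2 weeks later: 5 + 14 = 19.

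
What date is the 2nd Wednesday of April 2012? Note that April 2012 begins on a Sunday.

11 April 2012

April 2012 begins on a Sunday, so the first Wednesday is April 4 (3 days later).
The 2nd Wednesday is 1 weeks later: 4 + 7 = 11.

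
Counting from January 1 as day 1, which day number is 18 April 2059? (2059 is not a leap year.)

Days in months before April: 31 + 28 + 31 = 90.
Plus 18 days into April → day 108.

108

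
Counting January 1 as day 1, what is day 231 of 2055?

January has 31 days (231 − 31 = 200 remain).
February has 28 days (200 − 28 = 172 remain).
March has 31 days (172 − 31 = 141 remain).
April has 30 days (141 − 30 = 111 remain).
May has 31 days (111 − 31 = 80 remain).
June has 30 days (80 − 30 = 50 remain).
July has 31 days (50 − 31 = 19 remain).
19 into August → August 19.

19 August 2055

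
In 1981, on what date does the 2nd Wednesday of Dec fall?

Dec 9, 1981

The first Wednesday of Dec 1981 is Dec 2.
The 2nd Wednesday is 1 weeks later: 2 + 7 = 9.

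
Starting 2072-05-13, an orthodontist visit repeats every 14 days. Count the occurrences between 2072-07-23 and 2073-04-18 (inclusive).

19

Occurrences land 14·i days after 2072-05-13 for i = 0, 1, 2, …
2072-07-23 is 71 days after the start; 71 ÷ 14 = 5 remainder 1; since the remainder is 1, round up to i = 6. First occurrence in the window: #7 on 2072-08-05 (6×14 = 84 days in).
2073-04-18 is 340 days after the start; 340 ÷ 14 = 24 remainder 4. Last occurrence in the window: #25 on 2073-04-14.
Occurrences #7 through #25: 19 in total.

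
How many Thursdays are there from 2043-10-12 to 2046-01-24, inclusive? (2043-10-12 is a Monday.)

2043-10-12 is a Monday; the first Thursday on or after it is 2043-10-15 (3 days later).
From 2043-10-15 to 2046-01-24: 77 + 366 + 365 + 24 = 832 days (rest of 2043, 2044, 2045, to 2046-01-24 in 2046).
832 ÷ 7 = 118 full weeks with remainder 6, so 118 more Thursdays after the first → 119.

119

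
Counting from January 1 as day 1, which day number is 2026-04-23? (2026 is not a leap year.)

Days in months before April: 31 + 28 + 31 = 90.
Plus 23 days into April → day 113.

113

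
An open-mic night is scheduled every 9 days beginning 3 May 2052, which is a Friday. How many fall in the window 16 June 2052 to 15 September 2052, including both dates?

11

Occurrences land 9·i days after 3 May 2052 for i = 0, 1, 2, …
16 June 2052 is 44 days after the start; 44 ÷ 9 = 4 remainder 8; since the remainder is 8, round up to i = 5. First occurrence in the window: #6 on 17 June 2052 (5×9 = 45 days in).
15 September 2052 is 135 days after the start; 135 ÷ 9 = 15 remainder 0. Last occurrence in the window: #16 on 15 September 2052.
Occurrences #6 through #16: 11 in total.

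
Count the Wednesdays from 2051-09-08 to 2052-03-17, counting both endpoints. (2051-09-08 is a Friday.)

27

2051-09-08 is a Friday; the first Wednesday on or after it is 2051-09-13 (5 days later).
From 2051-09-13 to 2052-03-17: 17 + 31 + 30 + 31 + 31 + 29 + 17 = 186 days (rest of September, October, November, December, January, February, March).
186 ÷ 7 = 26 full weeks with remainder 4, so 26 more Wednesdays after the first → 27.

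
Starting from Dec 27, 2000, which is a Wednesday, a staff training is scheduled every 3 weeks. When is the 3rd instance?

The 3rd occurrence is 2 intervals after the first: 2 × 21 = 42 days after Dec 27, 2000.
Dec has 31 days — 4 days to the end of Dec leaves 38.
Jan has 31 days (7 left).
7 days into Feb → Feb 7, 2001.

Feb 7, 2001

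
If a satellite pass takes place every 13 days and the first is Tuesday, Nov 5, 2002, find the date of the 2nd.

Nov 18, 2002

The 2nd occurrence is 1 interval after the first: 1 × 13 = 13 days after Nov 5, 2002.
13 days later is Nov 18, 2002.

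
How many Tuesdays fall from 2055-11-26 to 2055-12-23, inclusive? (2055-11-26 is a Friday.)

4

2055-11-26 is a Friday; the first Tuesday on or after it is 2055-11-30 (4 days later).
From 2055-11-30 to 2055-12-23: 0 + 23 = 23 days (rest of November, December).
23 ÷ 7 = 3 full weeks with remainder 2, so 3 more Tuesdays after the first → 4.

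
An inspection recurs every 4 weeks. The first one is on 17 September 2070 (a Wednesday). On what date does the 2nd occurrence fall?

15 October 2070

The 2nd occurrence is 1 interval after the first: 1 × 28 = 28 days after 17 September 2070.
September has 30 days — 13 days to the end of September leaves 15.
15 days into October → 15 October 2070.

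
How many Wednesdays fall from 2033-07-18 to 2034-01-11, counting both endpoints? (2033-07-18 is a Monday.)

26

2033-07-18 is a Monday; the first Wednesday on or after it is 2033-07-20 (2 days later).
From 2033-07-20 to 2034-01-11: 11 + 31 + 30 + 31 + 30 + 31 + 11 = 175 days (rest of July, August, September, October, November, December, January).
175 ÷ 7 = 25 full weeks with remainder 0, so 25 more Wednesdays after the first → 26.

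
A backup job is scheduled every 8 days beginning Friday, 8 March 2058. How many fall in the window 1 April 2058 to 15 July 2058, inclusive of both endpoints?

Occurrences land 8·i days after 8 March 2058 for i = 0, 1, 2, …
1 April 2058 is 24 days after the start; 24 ÷ 8 = 3 remainder 0. First occurrence in the window: #4 on 1 April 2058 (3×8 = 24 days in).
15 July 2058 is 129 days after the start; 129 ÷ 8 = 16 remainder 1. Last occurrence in the window: #17 on 14 July 2058.
Occurrences #4 through #17: 14 in total.

14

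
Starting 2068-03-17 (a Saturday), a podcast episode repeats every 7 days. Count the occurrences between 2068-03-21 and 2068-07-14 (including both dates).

17

Occurrences land 7·i days after 2068-03-17 for i = 0, 1, 2, …
2068-03-21 is 4 days after the start; 4 ÷ 7 = 0 remainder 4; since the remainder is 4, round up to i = 1. First occurrence in the window: #2 on 2068-03-24 (1×7 = 7 days in).
2068-07-14 is 119 days after the start; 119 ÷ 7 = 17 remainder 0. Last occurrence in the window: #18 on 2068-07-14.
Occurrences #2 through #18: 17 in total.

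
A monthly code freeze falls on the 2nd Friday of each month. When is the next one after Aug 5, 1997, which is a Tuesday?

Aug 1997 starts on a Friday; its first Friday is the 1st, so the 2nd Friday is the 8th — Aug 8, 1997.
Aug 8, 1997 is after Aug 5, 1997, so that is the next one.

Aug 8, 1997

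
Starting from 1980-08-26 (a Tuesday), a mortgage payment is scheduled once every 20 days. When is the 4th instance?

The 4th occurrence is 3 intervals after the first: 3 × 20 = 60 days after 1980-08-26.
August has 31 days — 5 days to the end of August leaves 55.
September has 30 days (25 left).
25 days into October → 1980-10-25.

1980-10-25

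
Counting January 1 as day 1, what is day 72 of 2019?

13 March 2019

January has 31 days (72 − 31 = 41 remain).
February has 28 days (41 − 28 = 13 remain).
13 into March → March 13.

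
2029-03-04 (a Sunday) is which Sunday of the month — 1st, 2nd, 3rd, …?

Day 4 falls in week ⌈4/7⌉ of the month.
Days 1–7 hold the 1st Sunday, 8–14 the 2nd, 15–21 the 3rd, 22–28 the 4th, 29–31 the 5th.
4 is in the range for the 1st.

1st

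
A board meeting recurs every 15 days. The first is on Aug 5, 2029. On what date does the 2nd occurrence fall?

Aug 20, 2029

The 2nd occurrence is 1 interval after the first: 1 × 15 = 15 days after Aug 5, 2029.
15 days later is Aug 20, 2029.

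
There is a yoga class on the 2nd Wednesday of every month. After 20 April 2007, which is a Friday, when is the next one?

9 May 2007

April 2007 starts on a Sunday; its first Wednesday is the 4th, so the 2nd Wednesday is the 11th — 11 April 2007.
That is not after 20 April 2007, so look at May 2007.
May 2007 starts on a Tuesday; its first Wednesday is the 2nd, so the 2nd Wednesday is the 9th — 9 May 2007.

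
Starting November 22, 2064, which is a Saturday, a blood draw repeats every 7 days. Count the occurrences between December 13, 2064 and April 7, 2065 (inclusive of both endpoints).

Occurrences land 7·i days after November 22, 2064 for i = 0, 1, 2, …
December 13, 2064 is 21 days after the start; 21 ÷ 7 = 3 remainder 0. First occurrence in the window: #4 on December 13, 2064 (3×7 = 21 days in).
April 7, 2065 is 136 days after the start; 136 ÷ 7 = 19 remainder 3. Last occurrence in the window: #20 on April 4, 2065.
Occurrences #4 through #20: 17 in total.

17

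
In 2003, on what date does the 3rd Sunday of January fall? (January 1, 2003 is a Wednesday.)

19 January 2003

January 2003 begins on a Wednesday, so the first Sunday is January 5 (4 days later).
The 3rd Sunday is 2 weeks later: 5 + 14 = 19.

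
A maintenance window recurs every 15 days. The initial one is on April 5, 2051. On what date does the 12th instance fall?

September 17, 2051

The 12th occurrence is 11 intervals after the first: 11 × 15 = 165 days after April 5, 2051.
April has 30 days — 25 days to the end of April leaves 140.
May has 31 days (109 left).
June has 30 days (79 left).
July has 31 days (48 left).
August has 31 days (17 left).
17 days into September → September 17, 2051.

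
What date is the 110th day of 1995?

April 20, 1995

January has 31 days (110 − 31 = 79 remain).
February has 28 days (79 − 28 = 51 remain).
March has 31 days (51 − 31 = 20 remain).
20 into April → April 20.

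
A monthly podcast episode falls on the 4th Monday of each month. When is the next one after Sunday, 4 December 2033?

26 December 2033

December 2033 starts on a Thursday; its first Monday is the 5th, so the 4th Monday is the 26th — 26 December 2033.
26 December 2033 is after 4 December 2033, so that is the next one.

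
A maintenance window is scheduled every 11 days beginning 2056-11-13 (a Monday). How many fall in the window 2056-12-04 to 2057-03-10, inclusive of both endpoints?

Occurrences land 11·i days after 2056-11-13 for i = 0, 1, 2, …
2056-12-04 is 21 days after the start; 21 ÷ 11 = 1 remainder 10; since the remainder is 10, round up to i = 2. First occurrence in the window: #3 on 2056-12-05 (2×11 = 22 days in).
2057-03-10 is 117 days after the start; 117 ÷ 11 = 10 remainder 7. Last occurrence in the window: #11 on 2057-03-03.
Occurrences #3 through #11: 9 in total.

9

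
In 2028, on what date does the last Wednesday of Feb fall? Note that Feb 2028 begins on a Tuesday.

Feb 2028 begins on a Tuesday, so the first Wednesday is Feb 2 (1 day later).
Feb 2028 has 29 days. Adding weeks: 2, 9, 16, 23 — the last one ≤ 29 is the 23rd.

Feb 23, 2028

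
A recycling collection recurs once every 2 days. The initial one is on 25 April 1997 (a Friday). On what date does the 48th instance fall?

28 July 1997

The 48th occurrence is 47 intervals after the first: 47 × 2 = 94 days after 25 April 1997.
April has 30 days — 5 days to the end of April leaves 89.
May has 31 days (58 left).
June has 30 days (28 left).
28 days into July → 28 July 1997.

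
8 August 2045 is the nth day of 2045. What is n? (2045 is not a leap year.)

220

Days in months before August: 31 + 28 + 31 + 30 + 31 + 30 + 31 = 212.
Plus 8 days into August → day 220.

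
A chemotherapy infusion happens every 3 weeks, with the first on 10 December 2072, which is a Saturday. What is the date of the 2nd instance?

The 2nd occurrence is 1 interval after the first: 1 × 21 = 21 days after 10 December 2072.
21 days later is 31 December 2072.

31 December 2072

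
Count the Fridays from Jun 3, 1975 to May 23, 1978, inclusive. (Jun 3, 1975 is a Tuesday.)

155

Jun 3, 1975 is a Tuesday; the first Friday on or after it is Jun 6, 1975 (3 days later).
From Jun 6, 1975 to May 23, 1978: 208 + 366 + 365 + 143 = 1082 days (rest of 1975, 1976, 1977, to May 23, 1978 in 1978).
1082 ÷ 7 = 154 full weeks with remainder 4, so 154 more Fridays after the first → 155.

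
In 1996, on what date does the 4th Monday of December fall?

The first Monday of December 1996 is December 2.
The 4th Monday is 3 weeks later: 2 + 21 = 23.

1996-12-23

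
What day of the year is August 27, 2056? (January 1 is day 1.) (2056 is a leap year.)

240

Days in months before August: 31 + 29 + 31 + 30 + 31 + 30 + 31 = 213.
Plus 27 days into August → day 240.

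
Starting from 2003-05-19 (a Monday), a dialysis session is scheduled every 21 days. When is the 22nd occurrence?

The 22nd occurrence is 21 intervals after the first: 21 × 21 = 441 days after 2003-05-19.
May has 31 days — 12 days to the end of May leaves 429.
From end of May to end of 2003 is 214 days (215 left).
January has 31 days (184 left).
February has 29 days (155 left).
March has 31 days (124 left).
April has 30 days (94 left).
May has 31 days (63 left).
June has 30 days (33 left).
July has 31 days (2 left).
2 days into August → 2004-08-02.

2004-08-02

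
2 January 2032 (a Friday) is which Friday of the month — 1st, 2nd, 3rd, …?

Day 2 falls in week ⌈2/7⌉ of the month.
Days 1–7 hold the 1st Friday, 8–14 the 2nd, 15–21 the 3rd, 22–28 the 4th, 29–31 the 5th.
2 is in the range for the 1st.

1st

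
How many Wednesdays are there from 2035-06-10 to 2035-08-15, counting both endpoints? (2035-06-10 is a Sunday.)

2035-06-10 is a Sunday; the first Wednesday on or after it is 2035-06-13 (3 days later).
From 2035-06-13 to 2035-08-15: 17 + 31 + 15 = 63 days (rest of June, July, August).
63 ÷ 7 = 9 full weeks with remainder 0, so 9 more Wednesdays after the first → 10.

10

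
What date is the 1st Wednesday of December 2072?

2072-12-07

December 2072 begins on a Thursday, so the first Wednesday is December 7 (6 days later).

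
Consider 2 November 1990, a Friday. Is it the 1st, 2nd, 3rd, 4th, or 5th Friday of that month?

1st

Day 2 falls in week ⌈2/7⌉ of the month.
Days 1–7 hold the 1st Friday, 8–14 the 2nd, 15–21 the 3rd, 22–28 the 4th, 29–31 the 5th.
2 is in the range for the 1st.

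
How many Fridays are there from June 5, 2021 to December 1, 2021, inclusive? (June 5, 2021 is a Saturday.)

June 5, 2021 is a Saturday; the first Friday on or after it is June 11, 2021 (6 days later).
From June 11, 2021 to December 1, 2021: 19 + 31 + 31 + 30 + 31 + 30 + 1 = 173 days (rest of June, July, August, September, October, November, December).
173 ÷ 7 = 24 full weeks with remainder 5, so 24 more Fridays after the first → 25.

25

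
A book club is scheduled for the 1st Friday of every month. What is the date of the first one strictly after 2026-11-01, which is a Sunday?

November 2026 starts on a Sunday, so its 1st Friday is 2026-11-06 (5 days in).
2026-11-06 is after 2026-11-01, so that is the next one.

2026-11-06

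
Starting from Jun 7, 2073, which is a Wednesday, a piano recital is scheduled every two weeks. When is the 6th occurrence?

Aug 16, 2073

The 6th occurrence is 5 intervals after the first: 5 × 14 = 70 days after Jun 7, 2073.
Jun has 30 days — 23 days to the end of Jun leaves 47.
Jul has 31 days (16 left).
16 days into Aug → Aug 16, 2073.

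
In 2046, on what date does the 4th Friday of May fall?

May 2046 begins on a Tuesday, so the first Friday is May 4 (3 days later).
The 4th Friday is 3 weeks later: 4 + 21 = 25.

May 25, 2046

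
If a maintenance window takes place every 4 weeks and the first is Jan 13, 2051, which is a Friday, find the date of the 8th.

The 8th occurrence is 7 intervals after the first: 7 × 28 = 196 days after Jan 13, 2051.
Jan has 31 days — 18 days to the end of Jan leaves 178.
Feb has 28 days (150 left).
Mar has 31 days (119 left).
Apr has 30 days (89 left).
May has 31 days (58 left).
Jun has 30 days (28 left).
28 days into Jul → Jul 28, 2051.

Jul 28, 2051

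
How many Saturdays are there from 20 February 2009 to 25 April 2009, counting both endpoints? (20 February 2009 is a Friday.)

20 February 2009 is a Friday; the first Saturday on or after it is 21 February 2009 (1 day later).
From 21 February 2009 to 25 April 2009: 7 + 31 + 25 = 63 days (rest of February, March, April).
63 ÷ 7 = 9 full weeks with remainder 0, so 9 more Saturdays after the first → 10.

10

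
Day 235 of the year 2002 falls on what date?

23 August 2002

January has 31 days (235 − 31 = 204 remain).
February has 28 days (204 − 28 = 176 remain).
March has 31 days (176 − 31 = 145 remain).
April has 30 days (145 − 30 = 115 remain).
May has 31 days (115 − 31 = 84 remain).
June has 30 days (84 − 30 = 54 remain).
July has 31 days (54 − 31 = 23 remain).
23 into August → August 23.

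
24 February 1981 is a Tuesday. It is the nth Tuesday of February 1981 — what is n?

Day 24 falls in week ⌈24/7⌉ of the month.
Days 1–7 hold the 1st Tuesday, 8–14 the 2nd, 15–21 the 3rd, 22–28 the 4th, 29–31 the 5th.
24 is in the range for the 4th.

4th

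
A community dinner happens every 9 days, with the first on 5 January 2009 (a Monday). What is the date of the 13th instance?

23 April 2009

The 13th occurrence is 12 intervals after the first: 12 × 9 = 108 days after 5 January 2009.
January has 31 days — 26 days to the end of January leaves 82.
February has 28 days (54 left).
March has 31 days (23 left).
23 days into April → 23 April 2009.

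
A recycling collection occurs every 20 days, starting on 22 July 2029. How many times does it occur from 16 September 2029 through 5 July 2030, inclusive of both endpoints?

Occurrences land 20·i days after 22 July 2029 for i = 0, 1, 2, …
16 September 2029 is 56 days after the start; 56 ÷ 20 = 2 remainder 16; since the remainder is 16, round up to i = 3. First occurrence in the window: #4 on 20 September 2029 (3×20 = 60 days in).
5 July 2030 is 348 days after the start; 348 ÷ 20 = 17 remainder 8. Last occurrence in the window: #18 on 27 June 2030.
Occurrences #4 through #18: 15 in total.

15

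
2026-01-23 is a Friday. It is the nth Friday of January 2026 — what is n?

4th

Day 23 falls in week ⌈23/7⌉ of the month.
Days 1–7 hold the 1st Friday, 8–14 the 2nd, 15–21 the 3rd, 22–28 the 4th, 29–31 the 5th.
23 is in the range for the 4th.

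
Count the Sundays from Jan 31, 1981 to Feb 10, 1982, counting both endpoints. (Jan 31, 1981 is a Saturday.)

54

Jan 31, 1981 is a Saturday; the first Sunday on or after it is Feb 1, 1981 (1 day later).
From Feb 1, 1981 to Feb 10, 1982: 333 + 41 = 374 days (rest of 1981, to Feb 10, 1982 in 1982).
374 ÷ 7 = 53 full weeks with remainder 3, so 53 more Sundays after the first → 54.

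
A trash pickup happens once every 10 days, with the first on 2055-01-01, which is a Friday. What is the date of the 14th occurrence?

2055-05-11

The 14th occurrence is 13 intervals after the first: 13 × 10 = 130 days after 2055-01-01.
January has 31 days — 30 days to the end of January leaves 100.
February has 28 days (72 left).
March has 31 days (41 left).
April has 30 days (11 left).
11 days into May → 2055-05-11.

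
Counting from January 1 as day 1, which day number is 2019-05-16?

136

Days in months before May: 31 + 28 + 31 + 30 = 120.
Plus 16 days into May → day 136.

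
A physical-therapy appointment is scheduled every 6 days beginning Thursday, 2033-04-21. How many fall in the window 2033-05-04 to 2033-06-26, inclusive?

9

Occurrences land 6·i days after 2033-04-21 for i = 0, 1, 2, …
2033-05-04 is 13 days after the start; 13 ÷ 6 = 2 remainder 1; since the remainder is 1, round up to i = 3. First occurrence in the window: #4 on 2033-05-09 (3×6 = 18 days in).
2033-06-26 is 66 days after the start; 66 ÷ 6 = 11 remainder 0. Last occurrence in the window: #12 on 2033-06-26.
Occurrences #4 through #12: 9 in total.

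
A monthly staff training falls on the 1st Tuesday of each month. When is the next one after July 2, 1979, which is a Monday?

July 3, 1979

July 1979 starts on a Sunday, so its 1st Tuesday is July 3, 1979 (2 days in).
July 3, 1979 is after July 2, 1979, so that is the next one.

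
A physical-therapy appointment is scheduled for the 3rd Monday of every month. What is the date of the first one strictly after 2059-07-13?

2059-07-21

July 2059 starts on a Tuesday; its first Monday is the 7th, so the 3rd Monday is the 21st — 2059-07-21.
2059-07-21 is after 2059-07-13, so that is the next one.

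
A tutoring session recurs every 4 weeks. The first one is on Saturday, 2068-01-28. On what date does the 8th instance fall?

2068-08-11

The 8th occurrence is 7 intervals after the first: 7 × 28 = 196 days after 2068-01-28.
January has 31 days — 3 days to the end of January leaves 193.
February has 29 days (164 left).
March has 31 days (133 left).
April has 30 days (103 left).
May has 31 days (72 left).
June has 30 days (42 left).
July has 31 days (11 left).
11 days into August → 2068-08-11.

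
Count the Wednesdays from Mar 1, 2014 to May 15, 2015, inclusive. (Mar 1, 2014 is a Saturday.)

Mar 1, 2014 is a Saturday; the first Wednesday on or after it is Mar 5, 2014 (4 days later).
From Mar 5, 2014 to May 15, 2015: 301 + 135 = 436 days (rest of 2014, to May 15, 2015 in 2015).
436 ÷ 7 = 62 full weeks with remainder 2, so 62 more Wednesdays after the first → 63.

63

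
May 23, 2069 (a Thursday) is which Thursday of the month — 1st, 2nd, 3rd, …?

4th

Day 23 falls in week ⌈23/7⌉ of the month.
Days 1–7 hold the 1st Thursday, 8–14 the 2nd, 15–21 the 3rd, 22–28 the 4th, 29–31 the 5th.
23 is in the range for the 4th.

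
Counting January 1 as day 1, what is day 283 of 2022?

January has 31 days (283 − 31 = 252 remain).
February has 28 days (252 − 28 = 224 remain).
March has 31 days (224 − 31 = 193 remain).
April has 30 days (193 − 30 = 163 remain).
May has 31 days (163 − 31 = 132 remain).
June has 30 days (132 − 30 = 102 remain).
July has 31 days (102 − 31 = 71 remain).
August has 31 days (71 − 31 = 40 remain).
September has 30 days (40 − 30 = 10 remain).
10 into October → October 10.

10 October 2022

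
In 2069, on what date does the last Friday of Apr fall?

Apr 26, 2069

The first Friday of Apr 2069 is Apr 5.
Apr 2069 has 30 days. Adding weeks: 5, 12, 19, 26 — the last one ≤ 30 is the 26th.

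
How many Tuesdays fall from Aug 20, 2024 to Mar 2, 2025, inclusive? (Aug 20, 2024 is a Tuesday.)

Aug 20, 2024 is a Tuesday; the first Tuesday on or after it is Aug 20, 2024.
From Aug 20, 2024 to Mar 2, 2025: 11 + 30 + 31 + 30 + 31 + 31 + 28 + 2 = 194 days (rest of Aug, Sep, Oct, Nov, Dec, Jan, Feb, Mar).
194 ÷ 7 = 27 full weeks with remainder 5, so 27 more Tuesdays after the first → 28.

28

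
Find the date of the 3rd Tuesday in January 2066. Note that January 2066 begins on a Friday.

January 2066 begins on a Friday, so the first Tuesday is January 5 (4 days later).
The 3rd Tuesday is 2 weeks later: 5 + 14 = 19.

19 January 2066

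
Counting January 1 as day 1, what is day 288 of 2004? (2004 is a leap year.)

Oct 14, 2004

Jan has 31 days (288 − 31 = 257 remain).
Feb has 29 days (257 − 29 = 228 remain).
Mar has 31 days (228 − 31 = 197 remain).
Apr has 30 days (197 − 30 = 167 remain).
May has 31 days (167 − 31 = 136 remain).
Jun has 30 days (136 − 30 = 106 remain).
Jul has 31 days (106 − 31 = 75 remain).
Aug has 31 days (75 − 31 = 44 remain).
Sep has 30 days (44 − 30 = 14 remain).
14 into Oct → Oct 14.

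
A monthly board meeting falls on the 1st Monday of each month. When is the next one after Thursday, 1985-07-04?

July 1985 starts on a Monday, so its 1st Monday is 1985-07-01.
That is not after 1985-07-04, so look at August 1985.
August 1985 starts on a Thursday, so its 1st Monday is 1985-08-05 (4 days in).

1985-08-05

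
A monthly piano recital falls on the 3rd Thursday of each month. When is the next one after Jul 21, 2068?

Aug 16, 2068

Jul 2068 starts on a Sunday; its first Thursday is the 5th, so the 3rd Thursday is the 19th — Jul 19, 2068.
That is not after Jul 21, 2068, so look at Aug 2068.
Aug 2068 starts on a Wednesday; its first Thursday is the 2nd, so the 3rd Thursday is the 16th — Aug 16, 2068.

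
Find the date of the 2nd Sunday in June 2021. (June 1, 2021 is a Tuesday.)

2021-06-13

June 2021 begins on a Tuesday, so the first Sunday is June 6 (5 days later).
The 2nd Sunday is 1 weeks later: 6 + 7 = 13.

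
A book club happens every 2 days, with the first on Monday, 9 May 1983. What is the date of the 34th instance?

The 34th occurrence is 33 intervals after the first: 33 × 2 = 66 days after 9 May 1983.
May has 31 days — 22 days to the end of May leaves 44.
June has 30 days (14 left).
14 days into July → 14 July 1983.

14 July 1983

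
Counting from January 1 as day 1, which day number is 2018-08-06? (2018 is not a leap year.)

218

Days in months before August: 31 + 28 + 31 + 30 + 31 + 30 + 31 = 212.
Plus 6 days into August → day 218.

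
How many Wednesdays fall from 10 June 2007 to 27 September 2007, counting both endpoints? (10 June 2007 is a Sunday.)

10 June 2007 is a Sunday; the first Wednesday on or after it is 13 June 2007 (3 days later).
From 13 June 2007 to 27 September 2007: 17 + 31 + 31 + 27 = 106 days (rest of June, July, August, September).
106 ÷ 7 = 15 full weeks with remainder 1, so 15 more Wednesdays after the first → 16.

16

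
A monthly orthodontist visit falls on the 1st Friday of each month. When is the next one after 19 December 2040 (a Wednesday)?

4 January 2041

December 2040 starts on a Saturday, so its 1st Friday is 7 December 2040 (6 days in).
That is not after 19 December 2040, so look at January 2041.
January 2041 starts on a Tuesday, so its 1st Friday is 4 January 2041 (3 days in).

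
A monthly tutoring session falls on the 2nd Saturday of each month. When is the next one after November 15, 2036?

December 13, 2036

November 2036 starts on a Saturday; its first Saturday is the 1st, so the 2nd Saturday is the 8th — November 8, 2036.
That is not after November 15, 2036, so look at December 2036.
December 2036 starts on a Monday; its first Saturday is the 6th, so the 2nd Saturday is the 13th — December 13, 2036.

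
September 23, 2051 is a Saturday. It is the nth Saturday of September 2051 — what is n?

Day 23 falls in week ⌈23/7⌉ of the month.
Days 1–7 hold the 1st Saturday, 8–14 the 2nd, 15–21 the 3rd, 22–28 the 4th, 29–31 the 5th.
23 is in the range for the 4th.

4th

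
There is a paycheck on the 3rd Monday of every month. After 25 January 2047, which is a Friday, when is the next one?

18 February 2047

January 2047 starts on a Tuesday; its first Monday is the 7th, so the 3rd Monday is the 21st — 21 January 2047.
That is not after 25 January 2047, so look at February 2047.
February 2047 starts on a Friday; its first Monday is the 4th, so the 3rd Monday is the 18th — 18 February 2047.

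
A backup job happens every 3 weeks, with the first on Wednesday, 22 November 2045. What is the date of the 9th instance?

9 May 2046

The 9th occurrence is 8 intervals after the first: 8 × 21 = 168 days after 22 November 2045.
November has 30 days — 8 days to the end of November leaves 160.
December has 31 days (129 left).
January has 31 days (98 left).
February has 28 days (70 left).
March has 31 days (39 left).
April has 30 days (9 left).
9 days into May → 9 May 2046.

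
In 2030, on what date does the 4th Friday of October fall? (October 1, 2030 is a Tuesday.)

2030-10-25

October 2030 begins on a Tuesday, so the first Friday is October 4 (3 days later).
The 4th Friday is 3 weeks later: 4 + 21 = 25.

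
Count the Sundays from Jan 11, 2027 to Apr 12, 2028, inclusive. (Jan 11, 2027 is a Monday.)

Jan 11, 2027 is a Monday; the first Sunday on or after it is Jan 17, 2027 (6 days later).
From Jan 17, 2027 to Apr 12, 2028: 348 + 103 = 451 days (rest of 2027, to Apr 12, 2028 in 2028).
451 ÷ 7 = 64 full weeks with remainder 3, so 64 more Sundays after the first → 65.

65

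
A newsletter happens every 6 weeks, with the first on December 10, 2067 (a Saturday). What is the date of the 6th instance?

July 7, 2068

The 6th occurrence is 5 intervals after the first: 5 × 42 = 210 days after December 10, 2067.
December has 31 days — 21 days to the end of December leaves 189.
January has 31 days (158 left).
February has 29 days (129 left).
March has 31 days (98 left).
April has 30 days (68 left).
May has 31 days (37 left).
June has 30 days (7 left).
7 days into July → July 7, 2068.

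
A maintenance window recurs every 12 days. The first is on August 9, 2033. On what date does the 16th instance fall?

The 16th occurrence is 15 intervals after the first: 15 × 12 = 180 days after August 9, 2033.
August has 31 days — 22 days to the end of August leaves 158.
September has 30 days (128 left).
October has 31 days (97 left).
November has 30 days (67 left).
December has 31 days (36 left).
January has 31 days (5 left).
5 days into February → February 5, 2034.

February 5, 2034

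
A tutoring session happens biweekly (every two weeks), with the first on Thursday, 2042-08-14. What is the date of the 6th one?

2042-10-23

The 6th occurrence is 5 intervals after the first: 5 × 14 = 70 days after 2042-08-14.
August has 31 days — 17 days to the end of August leaves 53.
September has 30 days (23 left).
23 days into October → 2042-10-23.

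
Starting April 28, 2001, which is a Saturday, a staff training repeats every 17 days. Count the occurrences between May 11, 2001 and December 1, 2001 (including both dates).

Occurrences land 17·i days after April 28, 2001 for i = 0, 1, 2, …
May 11, 2001 is 13 days after the start; 13 ÷ 17 = 0 remainder 13; since the remainder is 13, round up to i = 1. First occurrence in the window: #2 on May 15, 2001 (1×17 = 17 days in).
December 1, 2001 is 217 days after the start; 217 ÷ 17 = 12 remainder 13. Last occurrence in the window: #13 on November 18, 2001.
Occurrences #2 through #13: 12 in total.

12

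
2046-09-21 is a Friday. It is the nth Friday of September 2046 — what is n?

3rd

Day 21 falls in week ⌈21/7⌉ of the month.
Days 1–7 hold the 1st Friday, 8–14 the 2nd, 15–21 the 3rd, 22–28 the 4th, 29–31 the 5th.
21 is in the range for the 3rd.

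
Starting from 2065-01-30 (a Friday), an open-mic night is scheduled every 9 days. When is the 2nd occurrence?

2065-02-08

The 2nd occurrence is 1 interval after the first: 1 × 9 = 9 days after 2065-01-30.
January has 31 days — 1 day to the end of January leaves 8.
8 days into February → 2065-02-08.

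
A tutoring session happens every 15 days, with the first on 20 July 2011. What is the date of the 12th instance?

1 January 2012

The 12th occurrence is 11 intervals after the first: 11 × 15 = 165 days after 20 July 2011.
July has 31 days — 11 days to the end of July leaves 154.
August has 31 days (123 left).
September has 30 days (93 left).
October has 31 days (62 left).
November has 30 days (32 left).
December has 31 days (1 left).
1 day into January → 1 January 2012.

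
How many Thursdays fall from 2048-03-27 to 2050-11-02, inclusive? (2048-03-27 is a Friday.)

135

2048-03-27 is a Friday; the first Thursday on or after it is 2048-04-02 (6 days later).
From 2048-04-02 to 2050-11-02: 273 + 365 + 306 = 944 days (rest of 2048, 2049, to 2050-11-02 in 2050).
944 ÷ 7 = 134 full weeks with remainder 6, so 134 more Thursdays after the first → 135.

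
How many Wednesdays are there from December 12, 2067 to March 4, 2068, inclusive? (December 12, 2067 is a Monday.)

December 12, 2067 is a Monday; the first Wednesday on or after it is December 14, 2067 (2 days later).
From December 14, 2067 to March 4, 2068: 17 + 31 + 29 + 4 = 81 days (rest of December, January, February, March).
81 ÷ 7 = 11 full weeks with remainder 4, so 11 more Wednesdays after the first → 12.

12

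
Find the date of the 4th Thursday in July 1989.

The first Thursday of July 1989 is July 6.
The 4th Thursday is 3 weeks later: 6 + 21 = 27.

July 27, 1989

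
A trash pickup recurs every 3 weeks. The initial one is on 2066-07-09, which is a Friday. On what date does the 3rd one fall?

2066-08-20

The 3rd occurrence is 2 intervals after the first: 2 × 21 = 42 days after 2066-07-09.
July has 31 days — 22 days to the end of July leaves 20.
20 days into August → 2066-08-20.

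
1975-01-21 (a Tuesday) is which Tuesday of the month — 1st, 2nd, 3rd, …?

Day 21 falls in week ⌈21/7⌉ of the month.
Days 1–7 hold the 1st Tuesday, 8–14 the 2nd, 15–21 the 3rd, 22–28 the 4th, 29–31 the 5th.
21 is in the range for the 3rd.

3rd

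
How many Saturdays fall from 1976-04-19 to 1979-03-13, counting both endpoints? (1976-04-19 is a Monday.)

151

1976-04-19 is a Monday; the first Saturday on or after it is 1976-04-24 (5 days later).
From 1976-04-24 to 1979-03-13: 251 + 365 + 365 + 72 = 1053 days (rest of 1976, 1977, 1978, to 1979-03-13 in 1979).
1053 ÷ 7 = 150 full weeks with remainder 3, so 150 more Saturdays after the first → 151.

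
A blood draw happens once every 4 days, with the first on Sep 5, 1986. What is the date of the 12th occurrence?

Oct 19, 1986

The 12th occurrence is 11 intervals after the first: 11 × 4 = 44 days after Sep 5, 1986.
Sep has 30 days — 25 days to the end of Sep leaves 19.
19 days into Oct → Oct 19, 1986.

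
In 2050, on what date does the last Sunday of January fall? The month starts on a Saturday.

30 January 2050

January 2050 begins on a Saturday, so the first Sunday is January 2 (1 day later).
January 2050 has 31 days. Adding weeks: 2, 9, 16, 23, 30 — the last one ≤ 31 is the 30th.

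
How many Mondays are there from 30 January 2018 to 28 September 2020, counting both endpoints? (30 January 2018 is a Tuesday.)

30 January 2018 is a Tuesday; the first Monday on or after it is 5 February 2018 (6 days later).
From 5 February 2018 to 28 September 2020: 329 + 365 + 272 = 966 days (rest of 2018, 2019, to 28 September 2020 in 2020).
966 ÷ 7 = 138 full weeks with remainder 0, so 138 more Mondays after the first → 139.

139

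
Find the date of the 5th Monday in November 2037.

November 2037 begins on a Sunday, so the first Monday is November 2 (1 day later).
The 5th Monday is 4 weeks later: 2 + 28 = 30.

2037-11-30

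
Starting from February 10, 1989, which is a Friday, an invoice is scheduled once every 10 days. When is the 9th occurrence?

The 9th occurrence is 8 intervals after the first: 8 × 10 = 80 days after February 10, 1989.
February has 28 days — 18 days to the end of February leaves 62.
March has 31 days (31 left).
April has 30 days (1 left).
1 day into May → May 1, 1989.

May 1, 1989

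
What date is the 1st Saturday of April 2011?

The first Saturday of April 2011 is April 2.

2011-04-02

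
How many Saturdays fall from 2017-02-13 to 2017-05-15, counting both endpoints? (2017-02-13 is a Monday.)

2017-02-13 is a Monday; the first Saturday on or after it is 2017-02-18 (5 days later).
From 2017-02-18 to 2017-05-15: 10 + 31 + 30 + 15 = 86 days (rest of February, March, April, May).
86 ÷ 7 = 12 full weeks with remainder 2, so 12 more Saturdays after the first → 13.

13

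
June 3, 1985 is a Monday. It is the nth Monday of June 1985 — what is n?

Day 3 falls in week ⌈3/7⌉ of the month.
Days 1–7 hold the 1st Monday, 8–14 the 2nd, 15–21 the 3rd, 22–28 the 4th, 29–31 the 5th.
3 is in the range for the 1st.

1st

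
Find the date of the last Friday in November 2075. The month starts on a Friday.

November 2075 begins on a Friday, so the first Friday is November 1.
November 2075 has 30 days. Adding weeks: 1, 8, 15, 22, 29 — the last one ≤ 30 is the 29th.

2075-11-29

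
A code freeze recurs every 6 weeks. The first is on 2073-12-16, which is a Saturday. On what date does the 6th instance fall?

2074-07-14

The 6th occurrence is 5 intervals after the first: 5 × 42 = 210 days after 2073-12-16.
December has 31 days — 15 days to the end of December leaves 195.
January has 31 days (164 left).
February has 28 days (136 left).
March has 31 days (105 left).
April has 30 days (75 left).
May has 31 days (44 left).
June has 30 days (14 left).
14 days into July → 2074-07-14.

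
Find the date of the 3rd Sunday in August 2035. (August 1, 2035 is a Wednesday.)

August 2035 begins on a Wednesday, so the first Sunday is August 5 (4 days later).
The 3rd Sunday is 2 weeks later: 5 + 14 = 19.

19 August 2035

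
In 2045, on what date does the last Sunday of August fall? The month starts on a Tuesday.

August 27, 2045

August 2045 begins on a Tuesday, so the first Sunday is August 6 (5 days later).
August 2045 has 31 days. Adding weeks: 6, 13, 20, 27 — the last one ≤ 31 is the 27th.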